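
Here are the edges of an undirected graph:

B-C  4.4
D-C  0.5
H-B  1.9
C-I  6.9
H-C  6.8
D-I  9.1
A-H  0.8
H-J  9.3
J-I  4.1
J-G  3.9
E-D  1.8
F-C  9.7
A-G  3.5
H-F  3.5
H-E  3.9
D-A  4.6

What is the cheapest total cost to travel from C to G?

8.6

Candidate routes:
C–D–A–G: 0.5+4.6+3.5 = 8.6
C–B–H–A–G: 4.4+1.9+0.8+3.5 = 10.6
C–D–E–H–A–G: 0.5+1.8+3.9+0.8+3.5 = 10.5
The minimum is 8.6 via C–D–A–G.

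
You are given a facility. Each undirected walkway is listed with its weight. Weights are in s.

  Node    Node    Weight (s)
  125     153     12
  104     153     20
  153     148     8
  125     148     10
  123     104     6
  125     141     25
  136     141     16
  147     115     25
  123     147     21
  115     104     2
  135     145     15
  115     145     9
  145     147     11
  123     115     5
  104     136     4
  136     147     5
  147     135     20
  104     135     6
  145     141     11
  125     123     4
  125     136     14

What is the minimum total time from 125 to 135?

16 s

Compare a few routes:
125 - 123 - 104 - 135: 4+6+6 = 16
125 - 123 - 115 - 104 - 135: 4+5+2+6 = 17
The minimum is 16 s via 125 - 123 - 104 - 135.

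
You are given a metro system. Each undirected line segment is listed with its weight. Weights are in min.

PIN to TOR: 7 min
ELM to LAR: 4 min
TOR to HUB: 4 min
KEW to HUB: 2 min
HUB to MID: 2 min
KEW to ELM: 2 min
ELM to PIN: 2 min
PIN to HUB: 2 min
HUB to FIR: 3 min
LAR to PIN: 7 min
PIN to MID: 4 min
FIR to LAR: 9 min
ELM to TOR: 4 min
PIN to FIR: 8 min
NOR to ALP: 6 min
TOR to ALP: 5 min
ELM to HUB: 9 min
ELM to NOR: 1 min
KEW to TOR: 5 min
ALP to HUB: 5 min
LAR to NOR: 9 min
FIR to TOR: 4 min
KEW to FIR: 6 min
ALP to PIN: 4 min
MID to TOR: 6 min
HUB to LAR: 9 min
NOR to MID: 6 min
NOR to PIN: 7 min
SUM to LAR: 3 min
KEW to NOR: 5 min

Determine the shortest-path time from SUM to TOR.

Compare a few routes:
SUM–LAR–ELM–TOR: 3+4+4 = 11
SUM–LAR–ELM–PIN–HUB–TOR: 3+4+2+2+4 = 15
SUM–LAR–ELM–KEW–TOR: 3+4+2+5 = 14
The minimum is 11 min via SUM–LAR–ELM–TOR.

11 min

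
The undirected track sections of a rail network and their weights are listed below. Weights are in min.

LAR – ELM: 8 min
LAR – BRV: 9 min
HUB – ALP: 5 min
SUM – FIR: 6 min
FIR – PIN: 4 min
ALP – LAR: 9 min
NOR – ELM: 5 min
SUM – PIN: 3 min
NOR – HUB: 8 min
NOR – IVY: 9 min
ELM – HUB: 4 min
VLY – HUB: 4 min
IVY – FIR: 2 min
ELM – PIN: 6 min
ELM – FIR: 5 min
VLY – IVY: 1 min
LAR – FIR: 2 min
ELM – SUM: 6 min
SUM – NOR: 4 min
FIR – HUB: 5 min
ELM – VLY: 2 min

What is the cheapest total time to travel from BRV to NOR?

21 min

Settle nodes by increasing distance from BRV:
BRV: 0
LAR: 9  (via BRV)
FIR: 11  (via LAR)
IVY: 13  (via FIR)
VLY: 14  (via IVY)
PIN: 15  (via FIR)
ELM: 16  (via FIR)
HUB: 16  (via FIR)
SUM: 17  (via FIR)
ALP: 18  (via LAR)
NOR: 21  (via ELM)
Shortest route: BRV–LAR–FIR–ELM–NOR = 21 min.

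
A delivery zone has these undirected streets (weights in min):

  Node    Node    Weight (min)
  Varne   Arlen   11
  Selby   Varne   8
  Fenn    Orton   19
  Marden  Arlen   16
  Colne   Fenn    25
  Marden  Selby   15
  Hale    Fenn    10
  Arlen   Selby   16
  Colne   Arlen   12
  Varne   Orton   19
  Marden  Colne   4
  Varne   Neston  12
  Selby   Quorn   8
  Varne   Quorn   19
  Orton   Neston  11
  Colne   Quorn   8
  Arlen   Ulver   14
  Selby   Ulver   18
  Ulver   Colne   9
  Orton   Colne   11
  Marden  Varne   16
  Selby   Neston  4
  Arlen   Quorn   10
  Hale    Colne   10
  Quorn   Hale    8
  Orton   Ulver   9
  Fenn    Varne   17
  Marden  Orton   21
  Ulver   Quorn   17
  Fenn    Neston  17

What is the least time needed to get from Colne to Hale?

Candidate routes:
Colne → Quorn → Hale: 8+8 = 16
Colne → Hale: 10 = 10
The minimum is 10 min via Colne → Hale.

10 min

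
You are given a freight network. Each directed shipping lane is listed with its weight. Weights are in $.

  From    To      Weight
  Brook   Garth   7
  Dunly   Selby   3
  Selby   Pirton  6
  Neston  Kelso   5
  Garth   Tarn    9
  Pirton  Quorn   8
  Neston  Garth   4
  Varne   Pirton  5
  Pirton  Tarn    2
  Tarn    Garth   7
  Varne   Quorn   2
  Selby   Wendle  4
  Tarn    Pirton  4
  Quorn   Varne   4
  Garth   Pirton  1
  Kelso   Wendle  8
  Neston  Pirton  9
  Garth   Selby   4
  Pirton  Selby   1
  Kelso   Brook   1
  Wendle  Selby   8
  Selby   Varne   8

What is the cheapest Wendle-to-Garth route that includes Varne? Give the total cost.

$30

Best Wendle to Varne: Wendle–Selby–Varne costing 16
Shortest Varne→Garth: Varne–Pirton–Tarn–Garth = 14
Total via Varne: 16 + 14 = $30.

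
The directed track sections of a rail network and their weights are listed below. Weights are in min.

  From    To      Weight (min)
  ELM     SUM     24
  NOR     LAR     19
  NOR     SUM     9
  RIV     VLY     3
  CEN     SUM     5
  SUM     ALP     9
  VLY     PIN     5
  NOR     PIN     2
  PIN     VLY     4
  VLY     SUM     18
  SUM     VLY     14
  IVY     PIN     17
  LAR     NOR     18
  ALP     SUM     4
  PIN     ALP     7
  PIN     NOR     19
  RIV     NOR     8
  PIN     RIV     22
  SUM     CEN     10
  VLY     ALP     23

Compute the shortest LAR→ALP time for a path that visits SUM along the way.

Shortest LAR→SUM: LAR → NOR → SUM = 27
Best SUM to ALP: SUM → ALP costing 9
Total via SUM: 27 + 9 = 36 min.

36 min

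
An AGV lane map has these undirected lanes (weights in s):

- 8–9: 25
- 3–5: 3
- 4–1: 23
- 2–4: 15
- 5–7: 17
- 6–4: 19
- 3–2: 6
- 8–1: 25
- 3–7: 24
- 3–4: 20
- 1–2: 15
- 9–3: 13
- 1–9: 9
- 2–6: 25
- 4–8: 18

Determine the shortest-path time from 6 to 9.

44 s

Candidate routes:
6 → 2 → 3 → 9: 25+6+13 = 44
6 → 2 → 1 → 9: 25+15+9 = 49
Cheapest is 6 → 2 → 3 → 9 at 44 s.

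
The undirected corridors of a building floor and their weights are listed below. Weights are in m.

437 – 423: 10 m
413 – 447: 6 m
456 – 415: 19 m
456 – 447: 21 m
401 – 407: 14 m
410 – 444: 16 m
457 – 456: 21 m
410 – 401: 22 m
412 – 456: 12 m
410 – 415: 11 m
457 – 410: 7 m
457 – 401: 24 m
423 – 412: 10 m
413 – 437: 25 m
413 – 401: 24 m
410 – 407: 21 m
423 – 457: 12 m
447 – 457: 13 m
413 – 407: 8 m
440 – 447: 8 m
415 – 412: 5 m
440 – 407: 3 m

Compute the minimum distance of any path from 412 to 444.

32 m

Candidate routes:
412 → 456 → 457 → 410 → 444: 12+21+7+16 = 56
412 → 423 → 457 → 410 → 444: 10+12+7+16 = 45
412 → 415 → 410 → 444: 5+11+16 = 32
Cheapest is 412 → 415 → 410 → 444 at 32 m.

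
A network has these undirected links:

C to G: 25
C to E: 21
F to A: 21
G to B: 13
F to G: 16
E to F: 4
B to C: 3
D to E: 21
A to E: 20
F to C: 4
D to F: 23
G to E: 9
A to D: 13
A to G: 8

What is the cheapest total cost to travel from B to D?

Enumerating some paths:
B - C - F - E - G - A - D: 3+4+4+9+8+13 = 41
B - G - A - D: 13+8+13 = 34
B - C - F - D: 3+4+23 = 30
B - C - F - E - D: 3+4+4+21 = 32
The minimum is 30 via B - C - F - D.

30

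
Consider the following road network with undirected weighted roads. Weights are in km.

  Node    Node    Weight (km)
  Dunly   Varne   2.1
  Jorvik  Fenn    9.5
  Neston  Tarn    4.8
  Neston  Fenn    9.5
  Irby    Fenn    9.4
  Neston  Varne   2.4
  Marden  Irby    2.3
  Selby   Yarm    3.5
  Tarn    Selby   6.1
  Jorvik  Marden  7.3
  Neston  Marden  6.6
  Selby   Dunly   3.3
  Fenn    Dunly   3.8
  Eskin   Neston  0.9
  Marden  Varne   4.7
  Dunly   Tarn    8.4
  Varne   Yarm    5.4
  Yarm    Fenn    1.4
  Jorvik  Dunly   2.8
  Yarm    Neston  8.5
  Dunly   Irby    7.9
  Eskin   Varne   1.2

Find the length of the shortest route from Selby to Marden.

Candidate routes:
Selby → Dunly → Irby → Marden: 3.3+7.9+2.3 = 13.5
Selby → Dunly → Jorvik → Marden: 3.3+2.8+7.3 = 13.4
Selby → Yarm → Varne → Marden: 3.5+5.4+4.7 = 13.6
Selby → Dunly → Varne → Marden: 3.3+2.1+4.7 = 10.1
The minimum is 10.1 km via Selby → Dunly → Varne → Marden.

10.1 km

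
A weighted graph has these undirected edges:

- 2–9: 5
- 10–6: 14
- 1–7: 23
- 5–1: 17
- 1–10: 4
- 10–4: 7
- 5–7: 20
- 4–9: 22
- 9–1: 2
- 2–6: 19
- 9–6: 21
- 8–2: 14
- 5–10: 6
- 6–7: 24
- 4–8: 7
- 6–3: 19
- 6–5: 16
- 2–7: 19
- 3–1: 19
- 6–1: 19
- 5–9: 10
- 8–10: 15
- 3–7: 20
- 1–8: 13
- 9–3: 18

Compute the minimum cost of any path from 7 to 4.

Enumerating some paths:
7–2–9–1–10–4: 19+5+2+4+7 = 37
7–5–10–4: 20+6+7 = 33
7–1–10–4: 23+4+7 = 34
The minimum is 33 via 7–5–10–4.

33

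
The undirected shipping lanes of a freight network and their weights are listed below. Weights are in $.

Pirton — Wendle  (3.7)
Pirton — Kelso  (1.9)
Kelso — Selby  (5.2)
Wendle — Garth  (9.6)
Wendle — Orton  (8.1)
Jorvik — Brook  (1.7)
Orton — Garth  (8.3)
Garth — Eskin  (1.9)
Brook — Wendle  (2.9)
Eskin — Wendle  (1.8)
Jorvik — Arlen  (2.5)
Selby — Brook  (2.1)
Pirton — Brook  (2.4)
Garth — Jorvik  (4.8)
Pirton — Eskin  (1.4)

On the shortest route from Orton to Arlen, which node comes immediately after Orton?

Enumerating some paths:
Orton → Garth → Jorvik → Arlen: 8.3+4.8+2.5 = 15.6
Orton → Wendle → Brook → Jorvik → Arlen: 8.1+2.9+1.7+2.5 = 15.2
Orton → Wendle → Eskin → Pirton → Brook → Jorvik → Arlen: 8.1+1.8+1.4+2.4+1.7+2.5 = 17.9
The minimum is $15.2 via Orton → Wendle → Brook → Jorvik → Arlen.
So from Orton the first move is to Wendle.

Wendle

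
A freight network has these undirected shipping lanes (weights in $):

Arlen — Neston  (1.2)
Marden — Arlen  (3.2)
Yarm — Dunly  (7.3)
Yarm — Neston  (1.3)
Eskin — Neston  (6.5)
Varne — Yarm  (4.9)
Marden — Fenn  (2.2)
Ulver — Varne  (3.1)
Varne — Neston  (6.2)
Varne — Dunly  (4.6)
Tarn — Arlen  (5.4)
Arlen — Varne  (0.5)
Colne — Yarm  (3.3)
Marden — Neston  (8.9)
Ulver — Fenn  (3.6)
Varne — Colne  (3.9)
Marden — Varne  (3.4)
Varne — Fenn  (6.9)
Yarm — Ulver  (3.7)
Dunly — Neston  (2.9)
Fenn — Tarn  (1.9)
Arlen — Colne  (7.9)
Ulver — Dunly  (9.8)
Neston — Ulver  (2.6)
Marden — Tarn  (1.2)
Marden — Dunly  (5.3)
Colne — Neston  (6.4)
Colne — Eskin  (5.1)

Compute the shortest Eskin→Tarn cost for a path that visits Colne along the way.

Best Eskin to Colne: Eskin → Colne costing 5.1
Shortest Colne→Tarn: Colne → Varne → Marden → Tarn = 8.5
Total via Colne: 5.1 + 8.5 = $13.6.

$13.6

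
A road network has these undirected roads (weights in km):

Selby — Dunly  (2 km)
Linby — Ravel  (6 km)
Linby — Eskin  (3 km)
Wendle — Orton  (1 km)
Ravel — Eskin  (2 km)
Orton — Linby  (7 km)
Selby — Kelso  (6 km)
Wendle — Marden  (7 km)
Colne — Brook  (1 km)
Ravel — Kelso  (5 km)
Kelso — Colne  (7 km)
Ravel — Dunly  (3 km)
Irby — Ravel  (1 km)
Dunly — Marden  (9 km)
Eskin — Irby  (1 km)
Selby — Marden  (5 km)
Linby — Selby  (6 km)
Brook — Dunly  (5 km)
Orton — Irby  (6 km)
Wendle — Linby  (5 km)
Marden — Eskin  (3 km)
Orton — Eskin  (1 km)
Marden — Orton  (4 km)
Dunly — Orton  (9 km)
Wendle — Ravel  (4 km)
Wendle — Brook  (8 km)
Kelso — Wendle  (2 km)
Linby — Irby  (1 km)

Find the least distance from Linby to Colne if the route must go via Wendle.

13 km

Shortest Linby→Wendle: Linby → Irby → Eskin → Orton → Wendle = 4
Best Wendle to Colne: Wendle → Kelso → Colne costing 9
Total via Wendle: 4 + 9 = 13 km.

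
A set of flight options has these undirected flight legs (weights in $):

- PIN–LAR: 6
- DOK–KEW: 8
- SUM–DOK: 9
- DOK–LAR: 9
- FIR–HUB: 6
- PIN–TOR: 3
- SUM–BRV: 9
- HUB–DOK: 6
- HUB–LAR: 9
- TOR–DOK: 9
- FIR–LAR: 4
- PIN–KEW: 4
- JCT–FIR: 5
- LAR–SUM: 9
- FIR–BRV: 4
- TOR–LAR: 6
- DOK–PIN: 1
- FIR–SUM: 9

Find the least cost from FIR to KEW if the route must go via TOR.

Shortest FIR→TOR: FIR–LAR–TOR = 10
Shortest TOR→KEW: TOR–PIN–KEW = 7
Total via TOR: 10 + 7 = $17.

$17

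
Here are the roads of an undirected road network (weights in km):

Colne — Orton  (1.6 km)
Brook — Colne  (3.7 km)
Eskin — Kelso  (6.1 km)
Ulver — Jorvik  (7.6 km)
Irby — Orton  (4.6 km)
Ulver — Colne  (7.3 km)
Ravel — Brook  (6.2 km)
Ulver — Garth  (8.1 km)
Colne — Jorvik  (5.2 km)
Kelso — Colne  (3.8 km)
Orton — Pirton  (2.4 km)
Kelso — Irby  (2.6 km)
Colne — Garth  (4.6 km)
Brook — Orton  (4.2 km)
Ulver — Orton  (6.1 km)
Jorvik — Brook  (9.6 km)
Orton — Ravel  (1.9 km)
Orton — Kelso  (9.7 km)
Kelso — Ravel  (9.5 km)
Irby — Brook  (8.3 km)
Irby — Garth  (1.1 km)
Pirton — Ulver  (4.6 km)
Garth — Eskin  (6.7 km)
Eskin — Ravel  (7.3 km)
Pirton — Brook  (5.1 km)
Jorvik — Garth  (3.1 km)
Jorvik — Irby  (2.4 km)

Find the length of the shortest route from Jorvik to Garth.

Enumerating some paths:
Jorvik - Irby - Garth: 2.4+1.1 = 3.5
Jorvik - Garth: 3.1 = 3.1
The minimum is 3.1 km via Jorvik - Garth.

3.1 km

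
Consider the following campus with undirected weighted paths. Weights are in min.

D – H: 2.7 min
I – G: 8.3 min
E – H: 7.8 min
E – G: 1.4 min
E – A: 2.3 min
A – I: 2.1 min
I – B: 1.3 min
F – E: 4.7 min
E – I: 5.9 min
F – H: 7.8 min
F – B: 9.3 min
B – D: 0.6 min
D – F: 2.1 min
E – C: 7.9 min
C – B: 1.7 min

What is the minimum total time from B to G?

7.1 min

Running Dijkstra from B:
B: 0
D: 0.6  (via B)
I: 1.3  (via B)
C: 1.7  (via B)
F: 2.7  (via D)
H: 3.3  (via D)
A: 3.4  (via I)
E: 5.7  (via A)
G: 7.1  (via E)
Shortest route: B → I → A → E → G = 7.1 min.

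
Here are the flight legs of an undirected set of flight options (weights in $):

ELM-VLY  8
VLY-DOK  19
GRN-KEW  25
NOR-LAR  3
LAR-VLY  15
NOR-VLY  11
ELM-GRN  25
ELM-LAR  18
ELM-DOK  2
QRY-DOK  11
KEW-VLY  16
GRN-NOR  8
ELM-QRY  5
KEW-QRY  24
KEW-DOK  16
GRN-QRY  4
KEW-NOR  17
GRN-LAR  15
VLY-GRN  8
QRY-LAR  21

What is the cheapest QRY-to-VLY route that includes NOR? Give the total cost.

$23

Shortest QRY→NOR: QRY–GRN–NOR = 12
Best NOR to VLY: NOR–VLY costing 11
Total via NOR: 12 + 11 = $23.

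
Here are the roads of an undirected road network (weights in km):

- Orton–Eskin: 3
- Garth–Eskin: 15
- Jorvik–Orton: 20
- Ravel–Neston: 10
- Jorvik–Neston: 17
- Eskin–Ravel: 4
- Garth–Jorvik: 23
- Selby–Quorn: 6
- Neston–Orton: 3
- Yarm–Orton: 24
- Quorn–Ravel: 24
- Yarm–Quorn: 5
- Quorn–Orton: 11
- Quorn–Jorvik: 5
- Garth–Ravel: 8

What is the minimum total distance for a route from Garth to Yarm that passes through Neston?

37 km

Best Garth to Neston: Garth → Ravel → Neston costing 18
Best Neston to Yarm: Neston → Orton → Quorn → Yarm costing 19
Total via Neston: 18 + 19 = 37 km.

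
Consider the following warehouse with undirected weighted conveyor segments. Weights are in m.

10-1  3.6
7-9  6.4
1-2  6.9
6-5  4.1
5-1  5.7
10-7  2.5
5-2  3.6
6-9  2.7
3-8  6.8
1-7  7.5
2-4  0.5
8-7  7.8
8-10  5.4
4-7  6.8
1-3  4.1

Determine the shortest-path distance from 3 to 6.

Candidate routes:
3 → 1 → 5 → 6: 4.1+5.7+4.1 = 13.9
3 → 1 → 2 → 5 → 6: 4.1+6.9+3.6+4.1 = 18.7
3 → 1 → 10 → 7 → 9 → 6: 4.1+3.6+2.5+6.4+2.7 = 19.3
The minimum is 13.9 m via 3 → 1 → 5 → 6.

13.9 m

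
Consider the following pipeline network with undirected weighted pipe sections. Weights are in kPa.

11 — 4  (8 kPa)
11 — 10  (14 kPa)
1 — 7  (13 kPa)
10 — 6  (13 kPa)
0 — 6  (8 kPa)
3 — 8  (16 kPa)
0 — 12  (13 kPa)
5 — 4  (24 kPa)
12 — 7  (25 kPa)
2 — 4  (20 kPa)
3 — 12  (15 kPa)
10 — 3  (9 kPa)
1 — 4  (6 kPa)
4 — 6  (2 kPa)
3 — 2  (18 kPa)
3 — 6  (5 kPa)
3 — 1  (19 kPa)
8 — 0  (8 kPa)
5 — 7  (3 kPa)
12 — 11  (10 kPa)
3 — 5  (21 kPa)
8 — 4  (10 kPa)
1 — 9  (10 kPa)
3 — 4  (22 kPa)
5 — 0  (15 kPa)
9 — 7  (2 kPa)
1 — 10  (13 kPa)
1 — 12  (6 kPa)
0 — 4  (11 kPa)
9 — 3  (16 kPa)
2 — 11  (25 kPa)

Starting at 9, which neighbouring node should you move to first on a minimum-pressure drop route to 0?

Candidate routes:
9 - 7 - 5 - 0: 2+3+15 = 20
9 - 1 - 4 - 6 - 0: 10+6+2+8 = 26
Cheapest is 9 - 7 - 5 - 0 at 20 kPa.
So from 9 the first move is to 7.

7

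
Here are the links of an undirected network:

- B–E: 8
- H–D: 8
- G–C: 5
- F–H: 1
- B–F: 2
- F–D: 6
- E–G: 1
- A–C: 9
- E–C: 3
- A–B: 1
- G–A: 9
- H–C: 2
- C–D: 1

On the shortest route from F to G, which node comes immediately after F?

H

Candidate routes:
F → H → C → E → G: 1+2+3+1 = 7
F → H → C → G: 1+2+5 = 8
Cheapest is F → H → C → E → G at 7.
So from F the first move is to H.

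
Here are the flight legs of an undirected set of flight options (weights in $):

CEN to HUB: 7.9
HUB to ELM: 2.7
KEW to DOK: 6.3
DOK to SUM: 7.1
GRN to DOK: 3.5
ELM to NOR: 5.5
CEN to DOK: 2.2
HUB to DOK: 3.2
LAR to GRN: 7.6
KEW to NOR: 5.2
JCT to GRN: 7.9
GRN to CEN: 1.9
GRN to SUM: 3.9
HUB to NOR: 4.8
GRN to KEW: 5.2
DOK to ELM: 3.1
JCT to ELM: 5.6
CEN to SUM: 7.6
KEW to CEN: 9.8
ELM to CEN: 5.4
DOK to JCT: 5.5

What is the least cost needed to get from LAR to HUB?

Candidate routes:
LAR–GRN–CEN–DOK–HUB: 7.6+1.9+2.2+3.2 = 14.9
LAR–GRN–DOK–HUB: 7.6+3.5+3.2 = 14.3
Cheapest is LAR–GRN–DOK–HUB at $14.3.

$14.3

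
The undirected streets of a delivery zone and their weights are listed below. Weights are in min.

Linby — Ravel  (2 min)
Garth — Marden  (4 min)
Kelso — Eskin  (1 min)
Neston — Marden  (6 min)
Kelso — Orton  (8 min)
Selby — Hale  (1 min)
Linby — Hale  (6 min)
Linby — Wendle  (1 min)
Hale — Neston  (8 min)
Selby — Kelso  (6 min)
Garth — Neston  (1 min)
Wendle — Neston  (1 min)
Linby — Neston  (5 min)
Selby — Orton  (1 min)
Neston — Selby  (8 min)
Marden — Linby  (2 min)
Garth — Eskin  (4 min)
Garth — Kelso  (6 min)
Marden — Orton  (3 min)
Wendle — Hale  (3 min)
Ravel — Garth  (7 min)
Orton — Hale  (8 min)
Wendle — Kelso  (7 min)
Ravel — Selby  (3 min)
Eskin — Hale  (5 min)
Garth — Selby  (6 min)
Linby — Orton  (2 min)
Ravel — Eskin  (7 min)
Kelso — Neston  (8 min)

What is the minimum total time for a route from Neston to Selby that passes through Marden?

8 min

Best Neston to Marden: Neston–Wendle–Linby–Marden costing 4
Best Marden to Selby: Marden–Orton–Selby costing 4
Total via Marden: 4 + 4 = 8 min.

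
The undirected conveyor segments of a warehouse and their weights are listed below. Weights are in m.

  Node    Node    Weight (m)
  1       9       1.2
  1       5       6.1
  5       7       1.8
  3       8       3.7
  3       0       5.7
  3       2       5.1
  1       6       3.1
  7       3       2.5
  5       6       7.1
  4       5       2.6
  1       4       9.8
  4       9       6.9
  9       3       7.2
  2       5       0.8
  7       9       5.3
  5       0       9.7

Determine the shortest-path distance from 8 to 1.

Running Dijkstra from 8:
8: 0
3: 3.7  (via 8)
7: 6.2  (via 3)
5: 8  (via 7)
2: 8.8  (via 3)
0: 9.4  (via 3)
4: 10.6  (via 5)
9: 10.9  (via 3)
1: 12.1  (via 9)
Shortest route: 8 → 3 → 9 → 1 = 12.1 m.

12.1 m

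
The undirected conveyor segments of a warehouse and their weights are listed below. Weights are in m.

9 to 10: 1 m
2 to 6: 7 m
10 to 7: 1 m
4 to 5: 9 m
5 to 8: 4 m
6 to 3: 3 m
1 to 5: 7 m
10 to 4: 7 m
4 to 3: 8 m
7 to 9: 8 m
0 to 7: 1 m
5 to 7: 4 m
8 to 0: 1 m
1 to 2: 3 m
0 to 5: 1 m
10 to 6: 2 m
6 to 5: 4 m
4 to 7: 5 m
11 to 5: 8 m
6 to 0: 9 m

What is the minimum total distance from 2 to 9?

Shortest distances from 2:
2: 0
1: 3  (via 2)
6: 7  (via 2)
10: 9  (via 6)
3: 10  (via 6)
5: 10  (via 1)
7: 10  (via 10)
9: 10  (via 10)
Shortest route: 2 → 6 → 10 → 9 = 10 m.

10 m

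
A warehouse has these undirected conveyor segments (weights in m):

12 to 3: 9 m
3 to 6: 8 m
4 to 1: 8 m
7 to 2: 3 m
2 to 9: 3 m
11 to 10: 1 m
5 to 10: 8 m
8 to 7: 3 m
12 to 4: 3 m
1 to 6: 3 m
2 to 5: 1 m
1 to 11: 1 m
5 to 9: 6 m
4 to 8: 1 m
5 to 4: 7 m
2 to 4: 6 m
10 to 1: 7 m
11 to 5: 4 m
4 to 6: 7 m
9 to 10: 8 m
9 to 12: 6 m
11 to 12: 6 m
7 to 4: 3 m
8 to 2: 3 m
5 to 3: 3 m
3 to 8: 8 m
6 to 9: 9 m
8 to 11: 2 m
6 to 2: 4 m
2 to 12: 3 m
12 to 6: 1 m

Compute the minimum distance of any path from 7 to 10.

6 m

Candidate routes:
7 → 8 → 11 → 10: 3+2+1 = 6
7 → 4 → 8 → 11 → 10: 3+1+2+1 = 7
The minimum is 6 m via 7 → 8 → 11 → 10.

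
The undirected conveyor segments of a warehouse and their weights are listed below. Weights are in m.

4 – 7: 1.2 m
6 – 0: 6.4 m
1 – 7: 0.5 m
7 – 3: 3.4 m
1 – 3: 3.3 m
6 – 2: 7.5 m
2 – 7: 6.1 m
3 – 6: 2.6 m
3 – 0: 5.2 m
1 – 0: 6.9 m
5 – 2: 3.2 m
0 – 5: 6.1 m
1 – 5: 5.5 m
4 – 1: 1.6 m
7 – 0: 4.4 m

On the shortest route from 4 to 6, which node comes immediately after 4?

7

Enumerating some paths:
4–1–3–6: 1.6+3.3+2.6 = 7.5
4–1–7–3–6: 1.6+0.5+3.4+2.6 = 8.1
4–7–1–3–6: 1.2+0.5+3.3+2.6 = 7.6
4–7–3–6: 1.2+3.4+2.6 = 7.2
The minimum is 7.2 m via 4–7–3–6.
So from 4 the first move is to 7.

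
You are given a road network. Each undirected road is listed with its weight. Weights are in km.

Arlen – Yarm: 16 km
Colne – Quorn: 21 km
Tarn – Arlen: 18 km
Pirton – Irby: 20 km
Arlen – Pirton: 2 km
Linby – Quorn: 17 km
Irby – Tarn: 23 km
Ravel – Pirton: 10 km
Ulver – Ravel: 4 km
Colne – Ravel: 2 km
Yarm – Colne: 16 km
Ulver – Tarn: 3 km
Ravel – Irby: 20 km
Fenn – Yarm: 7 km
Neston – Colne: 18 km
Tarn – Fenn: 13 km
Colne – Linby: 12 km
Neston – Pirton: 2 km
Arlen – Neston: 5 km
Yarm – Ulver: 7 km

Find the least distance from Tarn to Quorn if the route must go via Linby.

Shortest Tarn→Linby: Tarn → Ulver → Ravel → Colne → Linby = 21
Best Linby to Quorn: Linby → Quorn costing 17
Total via Linby: 21 + 17 = 38 km.

38 km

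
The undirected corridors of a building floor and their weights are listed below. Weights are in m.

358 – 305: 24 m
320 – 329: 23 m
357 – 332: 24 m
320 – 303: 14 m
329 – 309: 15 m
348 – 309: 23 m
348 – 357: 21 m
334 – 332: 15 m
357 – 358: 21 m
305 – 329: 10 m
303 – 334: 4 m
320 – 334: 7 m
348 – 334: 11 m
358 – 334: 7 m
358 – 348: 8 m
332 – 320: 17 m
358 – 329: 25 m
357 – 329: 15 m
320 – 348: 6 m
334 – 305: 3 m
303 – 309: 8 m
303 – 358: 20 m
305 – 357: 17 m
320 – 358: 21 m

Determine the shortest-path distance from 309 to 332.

Running Dijkstra from 309:
309: 0
303: 8  (via 309)
334: 12  (via 303)
329: 15  (via 309)
305: 15  (via 334)
358: 19  (via 334)
320: 19  (via 334)
348: 23  (via 309)
332: 27  (via 334)
Shortest route: 309–303–334–332 = 27 m.

27 m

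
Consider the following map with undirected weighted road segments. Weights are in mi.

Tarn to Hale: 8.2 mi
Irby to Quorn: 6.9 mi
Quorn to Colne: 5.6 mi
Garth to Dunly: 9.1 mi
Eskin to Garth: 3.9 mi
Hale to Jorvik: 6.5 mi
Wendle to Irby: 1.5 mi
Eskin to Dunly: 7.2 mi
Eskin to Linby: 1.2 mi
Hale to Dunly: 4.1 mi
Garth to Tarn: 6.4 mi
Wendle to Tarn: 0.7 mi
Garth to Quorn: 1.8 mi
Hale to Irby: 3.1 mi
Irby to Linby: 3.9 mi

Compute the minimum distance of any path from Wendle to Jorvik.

11.1 mi

Running Dijkstra from Wendle:
Wendle: 0
Tarn: 0.7  (via Wendle)
Irby: 1.5  (via Wendle)
Hale: 4.6  (via Irby)
Linby: 5.4  (via Irby)
Eskin: 6.6  (via Linby)
Garth: 7.1  (via Tarn)
Quorn: 8.4  (via Irby)
Dunly: 8.7  (via Hale)
Jorvik: 11.1  (via Hale)
Shortest route: Wendle → Irby → Hale → Jorvik = 11.1 mi.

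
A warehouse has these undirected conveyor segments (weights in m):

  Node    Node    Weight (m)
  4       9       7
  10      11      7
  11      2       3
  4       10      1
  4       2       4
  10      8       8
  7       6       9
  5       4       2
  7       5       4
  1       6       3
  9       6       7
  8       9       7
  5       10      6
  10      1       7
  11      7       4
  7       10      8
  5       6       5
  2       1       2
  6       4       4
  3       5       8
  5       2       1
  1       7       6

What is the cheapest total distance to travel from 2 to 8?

12 m

Candidate routes:
2 - 5 - 4 - 10 - 8: 1+2+1+8 = 12
2 - 4 - 10 - 8: 4+1+8 = 13
2 - 5 - 10 - 8: 1+6+8 = 15
The minimum is 12 m via 2 - 5 - 4 - 10 - 8.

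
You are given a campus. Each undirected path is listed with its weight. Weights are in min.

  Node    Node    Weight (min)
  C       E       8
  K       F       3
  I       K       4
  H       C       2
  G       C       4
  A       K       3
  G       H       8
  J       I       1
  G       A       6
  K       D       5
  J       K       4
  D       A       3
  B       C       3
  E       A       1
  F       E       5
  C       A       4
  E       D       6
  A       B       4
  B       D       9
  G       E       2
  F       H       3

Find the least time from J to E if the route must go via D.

13 min

Best J to D: J–K–D costing 9
Best D to E: D–A–E costing 4
Total via D: 9 + 4 = 13 min.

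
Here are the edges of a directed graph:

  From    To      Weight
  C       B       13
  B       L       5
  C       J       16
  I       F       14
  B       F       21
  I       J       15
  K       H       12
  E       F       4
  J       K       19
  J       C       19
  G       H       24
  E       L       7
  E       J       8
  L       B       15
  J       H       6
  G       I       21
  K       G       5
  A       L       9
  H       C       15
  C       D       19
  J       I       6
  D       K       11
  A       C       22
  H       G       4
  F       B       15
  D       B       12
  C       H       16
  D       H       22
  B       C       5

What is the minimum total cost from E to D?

43

Shortest distances from E:
E: 0
F: 4  (via E)
L: 7  (via E)
J: 8  (via E)
H: 14  (via J)
I: 14  (via J)
G: 18  (via H)
B: 19  (via F)
C: 24  (via B)
K: 27  (via J)
D: 43  (via C)
Shortest route: E–F–B–C–D = 43.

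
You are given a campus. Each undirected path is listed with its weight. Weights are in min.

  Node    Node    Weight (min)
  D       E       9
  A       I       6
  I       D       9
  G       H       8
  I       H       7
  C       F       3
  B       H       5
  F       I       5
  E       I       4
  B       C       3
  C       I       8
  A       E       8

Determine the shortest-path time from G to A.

21 min

Compare a few routes:
G–H–I–A: 8+7+6 = 21
G–H–I–E–A: 8+7+4+8 = 27
G–H–B–C–F–I–A: 8+5+3+3+5+6 = 30
G–H–B–C–I–A: 8+5+3+8+6 = 30
The minimum is 21 min via G–H–I–A.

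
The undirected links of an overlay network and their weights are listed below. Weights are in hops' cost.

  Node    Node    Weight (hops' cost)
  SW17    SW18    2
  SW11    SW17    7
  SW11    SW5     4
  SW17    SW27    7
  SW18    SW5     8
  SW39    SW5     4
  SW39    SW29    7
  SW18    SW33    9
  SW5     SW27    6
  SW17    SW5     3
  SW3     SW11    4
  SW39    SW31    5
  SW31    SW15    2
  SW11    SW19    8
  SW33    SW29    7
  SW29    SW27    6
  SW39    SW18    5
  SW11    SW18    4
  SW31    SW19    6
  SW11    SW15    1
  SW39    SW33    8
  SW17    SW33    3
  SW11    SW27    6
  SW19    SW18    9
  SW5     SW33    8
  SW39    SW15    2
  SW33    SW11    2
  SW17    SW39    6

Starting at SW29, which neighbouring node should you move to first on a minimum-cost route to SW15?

Candidate routes:
SW29 - SW39 - SW31 - SW15: 7+5+2 = 14
SW29 - SW33 - SW11 - SW15: 7+2+1 = 10
SW29 - SW27 - SW11 - SW15: 6+6+1 = 13
SW29 - SW39 - SW15: 7+2 = 9
Cheapest is SW29 - SW39 - SW15 at 9 hops' cost.
So from SW29 the first move is to SW39.

SW39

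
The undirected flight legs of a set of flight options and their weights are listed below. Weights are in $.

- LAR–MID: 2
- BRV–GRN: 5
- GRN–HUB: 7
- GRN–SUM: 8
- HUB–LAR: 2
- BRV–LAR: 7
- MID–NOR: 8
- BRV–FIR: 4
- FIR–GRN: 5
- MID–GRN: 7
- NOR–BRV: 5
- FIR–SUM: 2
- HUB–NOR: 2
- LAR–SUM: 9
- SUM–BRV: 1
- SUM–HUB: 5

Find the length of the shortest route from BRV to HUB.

Settle nodes by increasing distance from BRV:
BRV: 0
SUM: 1  (via BRV)
FIR: 3  (via SUM)
GRN: 5  (via BRV)
NOR: 5  (via BRV)
HUB: 6  (via SUM)
Shortest route: BRV → SUM → HUB = $6.

$6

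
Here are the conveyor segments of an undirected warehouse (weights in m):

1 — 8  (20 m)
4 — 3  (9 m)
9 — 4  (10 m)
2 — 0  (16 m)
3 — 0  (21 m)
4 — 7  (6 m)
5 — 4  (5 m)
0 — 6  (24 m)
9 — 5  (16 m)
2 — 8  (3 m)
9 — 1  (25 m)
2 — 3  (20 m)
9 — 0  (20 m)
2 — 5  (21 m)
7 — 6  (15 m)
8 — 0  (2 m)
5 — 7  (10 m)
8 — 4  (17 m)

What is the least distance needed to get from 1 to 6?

Shortest distances from 1:
1: 0
8: 20  (via 1)
0: 22  (via 8)
2: 23  (via 8)
9: 25  (via 1)
4: 35  (via 9)
5: 40  (via 4)
7: 41  (via 4)
3: 43  (via 0)
6: 46  (via 0)
Shortest route: 1 → 8 → 0 → 6 = 46 m.

46 m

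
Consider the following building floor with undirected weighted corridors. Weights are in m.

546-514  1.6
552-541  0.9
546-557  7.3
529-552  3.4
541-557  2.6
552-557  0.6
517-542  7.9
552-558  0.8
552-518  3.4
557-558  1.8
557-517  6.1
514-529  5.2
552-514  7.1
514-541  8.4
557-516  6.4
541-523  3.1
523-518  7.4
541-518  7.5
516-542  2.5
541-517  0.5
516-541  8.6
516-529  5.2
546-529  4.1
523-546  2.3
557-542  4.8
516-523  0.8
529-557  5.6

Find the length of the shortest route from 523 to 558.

Enumerating some paths:
523 - 541 - 552 - 557 - 558: 3.1+0.9+0.6+1.8 = 6.4
523 - 541 - 552 - 558: 3.1+0.9+0.8 = 4.8
The minimum is 4.8 m via 523 - 541 - 552 - 558.

4.8 m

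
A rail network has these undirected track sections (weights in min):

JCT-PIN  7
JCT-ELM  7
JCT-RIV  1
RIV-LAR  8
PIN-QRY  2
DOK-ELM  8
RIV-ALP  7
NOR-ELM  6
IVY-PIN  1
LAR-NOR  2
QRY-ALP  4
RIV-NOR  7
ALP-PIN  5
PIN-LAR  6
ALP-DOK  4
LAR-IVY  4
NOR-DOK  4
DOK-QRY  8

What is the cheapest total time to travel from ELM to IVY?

Candidate routes:
ELM → DOK → ALP → PIN → IVY: 8+4+5+1 = 18
ELM → NOR → LAR → PIN → IVY: 6+2+6+1 = 15
ELM → JCT → PIN → IVY: 7+7+1 = 15
ELM → NOR → LAR → IVY: 6+2+4 = 12
The minimum is 12 min via ELM → NOR → LAR → IVY.

12 min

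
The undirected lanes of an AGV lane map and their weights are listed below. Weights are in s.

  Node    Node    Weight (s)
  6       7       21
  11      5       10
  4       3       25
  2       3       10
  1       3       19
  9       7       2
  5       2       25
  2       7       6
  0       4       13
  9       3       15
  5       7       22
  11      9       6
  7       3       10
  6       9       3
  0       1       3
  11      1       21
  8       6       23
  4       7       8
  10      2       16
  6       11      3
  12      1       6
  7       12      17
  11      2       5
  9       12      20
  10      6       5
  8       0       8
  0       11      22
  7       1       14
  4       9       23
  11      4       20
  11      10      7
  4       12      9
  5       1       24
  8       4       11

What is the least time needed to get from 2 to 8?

25 s

Settle nodes by increasing distance from 2:
2: 0
11: 5  (via 2)
7: 6  (via 2)
6: 8  (via 11)
9: 8  (via 7)
3: 10  (via 2)
10: 12  (via 11)
4: 14  (via 7)
5: 15  (via 11)
1: 20  (via 7)
0: 23  (via 1)
12: 23  (via 7)
8: 25  (via 4)
Shortest route: 2–7–4–8 = 25 s.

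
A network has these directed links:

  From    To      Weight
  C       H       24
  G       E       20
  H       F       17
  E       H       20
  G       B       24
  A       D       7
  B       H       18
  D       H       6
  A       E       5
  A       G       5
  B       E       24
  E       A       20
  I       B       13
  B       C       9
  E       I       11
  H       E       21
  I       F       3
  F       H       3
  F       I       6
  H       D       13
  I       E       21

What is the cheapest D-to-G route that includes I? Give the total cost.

75

Best D to I: D–H–F–I costing 29
Best I to G: I–E–A–G costing 46
Total via I: 29 + 46 = 75.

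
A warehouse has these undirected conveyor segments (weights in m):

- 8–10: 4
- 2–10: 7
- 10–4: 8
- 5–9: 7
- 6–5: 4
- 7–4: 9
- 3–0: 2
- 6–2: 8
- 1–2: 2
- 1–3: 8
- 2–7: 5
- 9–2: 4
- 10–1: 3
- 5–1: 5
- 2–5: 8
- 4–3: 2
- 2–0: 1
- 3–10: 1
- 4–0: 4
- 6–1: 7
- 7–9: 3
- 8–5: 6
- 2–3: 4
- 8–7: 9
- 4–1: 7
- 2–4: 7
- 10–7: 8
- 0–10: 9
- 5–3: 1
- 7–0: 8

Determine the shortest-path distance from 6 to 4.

Shortest distances from 6:
6: 0
5: 4  (via 6)
3: 5  (via 5)
10: 6  (via 3)
0: 7  (via 3)
1: 7  (via 6)
4: 7  (via 3)
Shortest route: 6 → 5 → 3 → 4 = 7 m.

7 m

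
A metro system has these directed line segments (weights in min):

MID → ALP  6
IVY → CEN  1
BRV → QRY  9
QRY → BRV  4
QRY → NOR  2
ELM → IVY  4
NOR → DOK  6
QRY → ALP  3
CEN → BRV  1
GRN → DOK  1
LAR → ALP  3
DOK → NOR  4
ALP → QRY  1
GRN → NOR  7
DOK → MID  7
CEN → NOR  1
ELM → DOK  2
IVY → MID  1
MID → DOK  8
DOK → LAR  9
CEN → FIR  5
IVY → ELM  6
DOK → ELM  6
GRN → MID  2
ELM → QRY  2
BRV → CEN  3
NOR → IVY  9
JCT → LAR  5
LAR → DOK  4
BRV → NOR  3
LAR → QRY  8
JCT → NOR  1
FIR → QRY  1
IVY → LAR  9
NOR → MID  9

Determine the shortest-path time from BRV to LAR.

18 min

Running Dijkstra from BRV:
BRV: 0
NOR: 3  (via BRV)
CEN: 3  (via BRV)
FIR: 8  (via CEN)
QRY: 9  (via BRV)
DOK: 9  (via NOR)
IVY: 12  (via NOR)
ALP: 12  (via QRY)
MID: 12  (via NOR)
ELM: 15  (via DOK)
LAR: 18  (via DOK)
Shortest route: BRV–NOR–DOK–LAR = 18 min.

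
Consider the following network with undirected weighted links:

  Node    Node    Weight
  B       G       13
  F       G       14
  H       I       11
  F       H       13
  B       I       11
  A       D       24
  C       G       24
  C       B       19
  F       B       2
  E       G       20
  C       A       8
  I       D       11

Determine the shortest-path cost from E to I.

Compare a few routes:
E - G - F - H - I: 20+14+13+11 = 58
E - G - F - B - I: 20+14+2+11 = 47
E - G - B - I: 20+13+11 = 44
E - G - B - F - H - I: 20+13+2+13+11 = 59
Cheapest is E - G - B - I at 44.

44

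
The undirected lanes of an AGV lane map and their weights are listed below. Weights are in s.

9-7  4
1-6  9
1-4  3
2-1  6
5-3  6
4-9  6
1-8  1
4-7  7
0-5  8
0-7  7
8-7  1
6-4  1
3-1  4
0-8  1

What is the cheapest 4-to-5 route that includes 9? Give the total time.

Best 4 to 9: 4 → 9 costing 6
Shortest 9→5: 9 → 7 → 8 → 0 → 5 = 14
Total via 9: 6 + 14 = 20 s.

20 s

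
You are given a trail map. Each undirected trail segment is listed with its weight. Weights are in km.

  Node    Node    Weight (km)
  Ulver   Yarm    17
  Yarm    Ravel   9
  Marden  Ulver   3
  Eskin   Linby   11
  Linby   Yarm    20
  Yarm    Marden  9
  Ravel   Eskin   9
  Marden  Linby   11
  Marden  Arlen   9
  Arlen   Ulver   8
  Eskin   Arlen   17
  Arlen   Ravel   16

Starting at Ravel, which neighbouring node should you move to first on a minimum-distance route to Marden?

Compare a few routes:
Ravel → Arlen → Ulver → Marden: 16+8+3 = 27
Ravel → Arlen → Marden: 16+9 = 25
Ravel → Yarm → Ulver → Marden: 9+17+3 = 29
Ravel → Yarm → Marden: 9+9 = 18
Cheapest is Ravel → Yarm → Marden at 18 km.
So from Ravel the first move is to Yarm.

Yarm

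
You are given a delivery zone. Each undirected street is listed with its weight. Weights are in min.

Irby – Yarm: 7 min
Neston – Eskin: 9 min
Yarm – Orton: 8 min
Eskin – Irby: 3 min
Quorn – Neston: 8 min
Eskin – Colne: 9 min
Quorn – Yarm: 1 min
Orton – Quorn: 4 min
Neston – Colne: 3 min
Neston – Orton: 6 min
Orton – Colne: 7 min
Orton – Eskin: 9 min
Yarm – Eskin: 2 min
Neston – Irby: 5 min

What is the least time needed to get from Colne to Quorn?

11 min

Shortest distances from Colne:
Colne: 0
Neston: 3  (via Colne)
Orton: 7  (via Colne)
Irby: 8  (via Neston)
Eskin: 9  (via Colne)
Yarm: 11  (via Eskin)
Quorn: 11  (via Neston)
Shortest route: Colne–Neston–Quorn = 11 min.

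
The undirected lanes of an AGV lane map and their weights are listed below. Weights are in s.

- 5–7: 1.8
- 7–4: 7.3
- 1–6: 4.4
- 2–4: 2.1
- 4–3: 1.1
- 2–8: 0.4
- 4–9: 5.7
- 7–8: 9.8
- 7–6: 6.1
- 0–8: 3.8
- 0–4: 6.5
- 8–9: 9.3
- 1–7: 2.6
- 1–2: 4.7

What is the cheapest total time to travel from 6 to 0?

13.3 s

Enumerating some paths:
6 - 1 - 2 - 4 - 0: 4.4+4.7+2.1+6.5 = 17.7
6 - 1 - 2 - 8 - 0: 4.4+4.7+0.4+3.8 = 13.3
6 - 7 - 1 - 2 - 8 - 0: 6.1+2.6+4.7+0.4+3.8 = 17.6
6 - 7 - 4 - 2 - 8 - 0: 6.1+7.3+2.1+0.4+3.8 = 19.7
The minimum is 13.3 s via 6 - 1 - 2 - 8 - 0.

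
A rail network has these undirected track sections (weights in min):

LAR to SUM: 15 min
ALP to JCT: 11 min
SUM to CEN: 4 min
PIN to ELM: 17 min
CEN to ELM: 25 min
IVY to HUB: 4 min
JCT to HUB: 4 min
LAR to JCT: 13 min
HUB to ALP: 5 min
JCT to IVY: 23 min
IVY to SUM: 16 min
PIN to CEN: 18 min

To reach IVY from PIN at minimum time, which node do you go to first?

CEN

Enumerating some paths:
PIN → CEN → SUM → LAR → JCT → HUB → IVY: 18+4+15+13+4+4 = 58
PIN → CEN → SUM → IVY: 18+4+16 = 38
PIN → ELM → CEN → SUM → IVY: 17+25+4+16 = 62
The minimum is 38 min via PIN → CEN → SUM → IVY.
So from PIN the first move is to CEN.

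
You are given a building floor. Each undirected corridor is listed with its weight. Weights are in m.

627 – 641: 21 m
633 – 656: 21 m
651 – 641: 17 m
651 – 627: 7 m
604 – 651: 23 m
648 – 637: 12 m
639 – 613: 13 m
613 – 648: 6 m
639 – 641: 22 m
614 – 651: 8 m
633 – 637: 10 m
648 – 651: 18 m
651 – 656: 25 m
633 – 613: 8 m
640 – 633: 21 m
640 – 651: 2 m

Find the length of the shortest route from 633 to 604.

46 m

Candidate routes:
633–640–651–604: 21+2+23 = 46
633–656–651–604: 21+25+23 = 69
633–613–648–651–604: 8+6+18+23 = 55
633–637–648–651–604: 10+12+18+23 = 63
The minimum is 46 m via 633–640–651–604.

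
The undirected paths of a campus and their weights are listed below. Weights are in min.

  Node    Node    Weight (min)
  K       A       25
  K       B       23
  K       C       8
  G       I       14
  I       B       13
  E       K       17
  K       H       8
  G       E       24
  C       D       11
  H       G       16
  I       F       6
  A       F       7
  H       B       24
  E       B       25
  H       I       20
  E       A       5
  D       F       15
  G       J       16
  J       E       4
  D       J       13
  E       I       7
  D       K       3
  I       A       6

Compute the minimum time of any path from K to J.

16 min

Settle nodes by increasing distance from K:
K: 0
D: 3  (via K)
C: 8  (via K)
H: 8  (via K)
J: 16  (via D)
Shortest route: K–D–J = 16 min.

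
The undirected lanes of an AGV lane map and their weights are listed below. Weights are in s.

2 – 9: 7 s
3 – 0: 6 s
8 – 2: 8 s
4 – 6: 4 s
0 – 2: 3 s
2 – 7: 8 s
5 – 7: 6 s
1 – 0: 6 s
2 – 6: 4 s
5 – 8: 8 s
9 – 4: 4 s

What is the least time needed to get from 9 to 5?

Running Dijkstra from 9:
9: 0
4: 4  (via 9)
2: 7  (via 9)
6: 8  (via 4)
0: 10  (via 2)
7: 15  (via 2)
8: 15  (via 2)
1: 16  (via 0)
3: 16  (via 0)
5: 21  (via 7)
Shortest route: 9–2–7–5 = 21 s.

21 s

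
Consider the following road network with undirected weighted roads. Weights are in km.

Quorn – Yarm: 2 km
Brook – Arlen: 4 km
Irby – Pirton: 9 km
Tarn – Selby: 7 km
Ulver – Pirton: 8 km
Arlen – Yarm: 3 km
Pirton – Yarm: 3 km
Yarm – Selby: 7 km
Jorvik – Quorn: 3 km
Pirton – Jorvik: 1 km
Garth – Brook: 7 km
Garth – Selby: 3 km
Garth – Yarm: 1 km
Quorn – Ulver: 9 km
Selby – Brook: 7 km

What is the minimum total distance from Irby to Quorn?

Candidate routes:
Irby → Pirton → Yarm → Quorn: 9+3+2 = 14
Irby → Pirton → Ulver → Quorn: 9+8+9 = 26
Irby → Pirton → Jorvik → Quorn: 9+1+3 = 13
The minimum is 13 km via Irby → Pirton → Jorvik → Quorn.

13 km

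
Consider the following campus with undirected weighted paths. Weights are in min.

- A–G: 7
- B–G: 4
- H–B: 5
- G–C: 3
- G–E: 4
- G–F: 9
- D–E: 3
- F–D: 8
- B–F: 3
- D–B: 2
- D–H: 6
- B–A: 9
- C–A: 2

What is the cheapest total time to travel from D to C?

9 min

Enumerating some paths:
D → B → G → C: 2+4+3 = 9
D → E → G → C: 3+4+3 = 10
D → B → G → A → C: 2+4+7+2 = 15
D → B → A → C: 2+9+2 = 13
Cheapest is D → B → G → C at 9 min.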